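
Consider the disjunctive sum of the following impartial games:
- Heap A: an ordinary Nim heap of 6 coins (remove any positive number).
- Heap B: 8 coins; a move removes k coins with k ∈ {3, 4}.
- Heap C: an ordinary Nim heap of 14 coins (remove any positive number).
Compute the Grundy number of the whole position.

Heap A is a plain Nim heap of size 6, so its Grundy value is 6.
For heap B, compute g(0), g(1), … with moves {3, 4}:
g(0) = mex{} = 0
g(1) = mex{} = 0
g(2) = mex{} = 0
g(3) = mex{0} = 1
g(4) = mex{0} = 1
g(5) = mex{0} = 1
g(6) = mex{0,1} = 2
g(7) = mex{1} = 0
g(8) = mex{1} = 0
So g(8) = 0.
Heap C is a plain Nim heap of size 14, so its Grundy value is 14.
The value of a disjunctive sum is the nim-sum of the parts.
Combined value = 6 ⊕ 0 ⊕ 14 = 8.

8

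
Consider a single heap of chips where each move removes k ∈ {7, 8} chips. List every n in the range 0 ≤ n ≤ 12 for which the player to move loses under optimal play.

Compute g(0), g(1), … for moves {7, 8}:
k:     0  1  2  3  4  5  6  7  8  9 10 11 12
g(k):  0  0  0  0  0  0  0  1  1  1  1  1  1
The P-positions (g = 0) in 0..12 are 0, 1, 2, 3, 4, 5, 6.

0, 1, 2, 3, 4, 5, 6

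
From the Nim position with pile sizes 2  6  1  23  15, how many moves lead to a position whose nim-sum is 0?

1

Compute the nim-sum pairwise:
2 ⊕ 6 = 4
4 ⊕ 1 = 5
5 ⊕ 23 = 18
18 ⊕ 15 = 29
The overall nim-sum is X = 29. A pile of size p has a winning move iff p XOR X < p (reduce it to p XOR X).
  2: 2 XOR 29 = 31 ≥ 2 — no move.
  6: 6 XOR 29 = 27 ≥ 6 — no move.
  1: 1 XOR 29 = 28 ≥ 1 — no move.
  23: 23 XOR 29 = 10 < 23 — winning move (to 10).
  15: 15 XOR 29 = 18 ≥ 15 — no move.
That gives 1 winning move.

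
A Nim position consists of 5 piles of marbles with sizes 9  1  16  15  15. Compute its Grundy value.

Nim-sum: 9 ⊕ 1 ⊕ 16 ⊕ 15 ⊕ 15 = 24.

24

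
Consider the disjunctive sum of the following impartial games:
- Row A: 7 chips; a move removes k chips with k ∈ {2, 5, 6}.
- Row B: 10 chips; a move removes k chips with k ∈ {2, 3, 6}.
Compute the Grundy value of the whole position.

3

Grundy values for row A (subtraction set {2, 5, 6}):
k:     0  1  2  3  4  5  6  7
g(k):  0  0  1  1  0  2  1  3
So g(7) = 3.
Build the Grundy sequence for row B with g(k) = mex{g(k−s) : s ∈ {2, 3, 6}, s ≤ k}:
k:     0  1  2  3  4  5  6  7  8  9 10
g(k):  0  0  1  1  2  0  3  1  2  0  0
So g(10) = 0.
The value of a disjunctive sum is the nim-sum of the parts.
Combined value = 3 XOR 0 = 3.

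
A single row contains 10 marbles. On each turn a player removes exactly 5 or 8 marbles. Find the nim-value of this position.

2

Build the Grundy sequence with g(k) = mex{g(k−s) : s ∈ {5, 8}, s ≤ k}:
k:     0  1  2  3  4  5  6  7  8  9 10
g(k):  0  0  0  0  0  1  1  1  1  1  2
So g(10) = 2.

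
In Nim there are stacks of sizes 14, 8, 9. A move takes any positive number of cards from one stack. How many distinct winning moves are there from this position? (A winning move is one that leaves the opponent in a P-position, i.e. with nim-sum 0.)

In binary:
  1110  (14)
  1000  (8)
  1001  (9)
  ----
  1111  (15)
The overall nim-sum is X = 15. A stack of size p has a winning move iff p XOR X < p (reduce it to p XOR X).
  14: 14 XOR 15 = 1 < 14 — winning move (to 1).
  8: 8 XOR 15 = 7 < 8 — winning move (to 7).
  9: 9 XOR 15 = 6 < 9 — winning move (to 6).
That gives 3 winning moves.

3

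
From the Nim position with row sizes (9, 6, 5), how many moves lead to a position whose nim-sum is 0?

1

Compute the nim-sum pairwise:
9 ⊕ 6 = 15
15 ⊕ 5 = 10
The overall nim-sum is X = 10. A row of size p has a winning move iff p XOR X < p (reduce it to p XOR X).
  9: 9 XOR 10 = 3 < 9 — winning move (to 3).
  6: 6 XOR 10 = 12 ≥ 6 — no move.
  5: 5 XOR 10 = 15 ≥ 5 — no move.
That gives 1 winning move.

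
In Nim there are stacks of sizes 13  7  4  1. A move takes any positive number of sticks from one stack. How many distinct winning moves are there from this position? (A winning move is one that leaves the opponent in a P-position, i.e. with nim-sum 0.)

1

Nim-sum: 13 ^ 7 ^ 4 ^ 1 = 15.
The overall nim-sum is X = 15. A stack of size p has a winning move iff p XOR X < p (reduce it to p XOR X).
  13: 13 XOR 15 = 2 < 13 — winning move (to 2).
  7: 7 XOR 15 = 8 ≥ 7 — no move.
  4: 4 XOR 15 = 11 ≥ 4 — no move.
  1: 1 XOR 15 = 14 ≥ 1 — no move.
That gives 1 winning move.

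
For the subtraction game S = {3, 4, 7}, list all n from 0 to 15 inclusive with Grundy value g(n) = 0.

0, 1, 2, 10, 11, 12

Compute g(0), g(1), … for moves {3, 4, 7}:
k:     0  1  2  3  4  5  6  7  8  9 10 11 12 13 14 15
g(k):  0  0  0  1  1  1  2  2  2  3  0  0  0  1  1  1
The P-positions (g = 0) in 0..15 are 0, 1, 2, 10, 11, 12.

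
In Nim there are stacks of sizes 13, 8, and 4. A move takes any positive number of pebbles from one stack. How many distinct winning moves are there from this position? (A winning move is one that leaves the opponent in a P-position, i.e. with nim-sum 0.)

Compute the nim-sum pairwise:
13 XOR 8 = 5
5 XOR 4 = 1
The overall nim-sum is X = 1. A stack of size p has a winning move iff p XOR X < p (reduce it to p XOR X).
  13: 13 XOR 1 = 12 < 13 — winning move (to 12).
  8: 8 XOR 1 = 9 ≥ 8 — no move.
  4: 4 XOR 1 = 5 ≥ 4 — no move.
That gives 1 winning move.

1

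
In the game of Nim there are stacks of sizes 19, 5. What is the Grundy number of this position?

22

In binary:
  10011  (19)
  00101  (5)
  -----
  10110  (22)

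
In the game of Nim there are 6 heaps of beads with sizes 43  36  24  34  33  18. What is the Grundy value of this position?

Nim-sum: 43 ^ 36 ^ 24 ^ 34 ^ 33 ^ 18 = 6.

6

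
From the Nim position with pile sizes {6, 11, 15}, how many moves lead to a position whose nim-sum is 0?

Compute the nim-sum pairwise:
6 ^ 11 = 13
13 ^ 15 = 2
The overall nim-sum is X = 2. A pile of size p has a winning move iff p XOR X < p (reduce it to p XOR X).
  6: 6 XOR 2 = 4 < 6 — winning move (to 4).
  11: 11 XOR 2 = 9 < 11 — winning move (to 9).
  15: 15 XOR 2 = 13 < 15 — winning move (to 13).
That gives 3 winning moves.

3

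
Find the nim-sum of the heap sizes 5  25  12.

16

Nim-sum: 5 XOR 25 XOR 12 = 16.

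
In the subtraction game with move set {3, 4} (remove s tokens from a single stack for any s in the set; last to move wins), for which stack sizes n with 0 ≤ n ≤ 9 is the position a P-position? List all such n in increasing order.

0, 1, 2, 7, 8, 9

Compute g(0), g(1), … for moves {3, 4}:
k:     0  1  2  3  4  5  6  7  8  9
g(k):  0  0  0  1  1  1  2  0  0  0
The P-positions (g = 0) in 0..9 are 0, 1, 2, 7, 8, 9.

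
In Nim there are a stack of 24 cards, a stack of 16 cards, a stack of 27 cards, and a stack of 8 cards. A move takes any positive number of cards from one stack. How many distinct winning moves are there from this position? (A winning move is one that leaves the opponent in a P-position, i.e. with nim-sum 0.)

3

Nim-sum: 24 ⊕ 16 ⊕ 27 ⊕ 8 = 27.
The overall nim-sum is X = 27. A stack of size p has a winning move iff p XOR X < p (reduce it to p XOR X).
  24: 24 XOR 27 = 3 < 24 — winning move (to 3).
  16: 16 XOR 27 = 11 < 16 — winning move (to 11).
  27: 27 XOR 27 = 0 < 27 — winning move (to 0).
  8: 8 XOR 27 = 19 ≥ 8 — no move.
That gives 3 winning moves.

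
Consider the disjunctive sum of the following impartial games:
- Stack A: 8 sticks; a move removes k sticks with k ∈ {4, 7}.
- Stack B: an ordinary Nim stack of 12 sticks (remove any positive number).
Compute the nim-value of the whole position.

14

For stack A, compute g(0), g(1), … with moves {4, 7}:
g(0) = mex{} = 0
g(1) = mex{} = 0
g(2) = mex{} = 0
g(3) = mex{} = 0
g(4) = mex{0} = 1
g(5) = mex{0} = 1
g(6) = mex{0} = 1
g(7) = mex{0} = 1
g(8) = mex{0,1} = 2
So g(8) = 2.
Stack B is a plain Nim stack of size 12, so its Grundy value is 12.
The value of a disjunctive sum is the nim-sum of the parts.
Combined value = 2 ⊕ 12 = 14.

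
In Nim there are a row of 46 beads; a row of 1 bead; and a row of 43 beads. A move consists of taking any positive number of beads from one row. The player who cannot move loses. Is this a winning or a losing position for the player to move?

Winning position

Bitwise XOR of the heap sizes:
  101110  (46)
  000001  (1)
  101011  (43)
  ------
  000100  (4)
The nim-sum is 4 ≠ 0, so this is an N-position: the player to move can win.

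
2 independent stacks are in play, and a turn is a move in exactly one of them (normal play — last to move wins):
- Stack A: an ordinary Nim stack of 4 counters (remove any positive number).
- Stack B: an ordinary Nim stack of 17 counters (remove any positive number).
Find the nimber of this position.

21

Stack A is a plain Nim stack of size 4, so its Grundy value is 4.
Stack B is a plain Nim stack of size 17, so its Grundy value is 17.
By the Sprague-Grundy theorem, the Grundy value of a sum of independent games is the XOR of the component values.
Combined value = 4 ⊕ 17 = 21.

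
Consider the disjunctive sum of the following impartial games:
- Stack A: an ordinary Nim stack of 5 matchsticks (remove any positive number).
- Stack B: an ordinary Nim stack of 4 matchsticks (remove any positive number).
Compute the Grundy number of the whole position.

1

Stack A is a plain Nim stack of size 5, so its Grundy value is 5.
Stack B is a plain Nim stack of size 4, so its Grundy value is 4.
By the Sprague-Grundy theorem, the Grundy value of a sum of independent games is the XOR of the component values.
Combined value = 5 ⊕ 4 = 1.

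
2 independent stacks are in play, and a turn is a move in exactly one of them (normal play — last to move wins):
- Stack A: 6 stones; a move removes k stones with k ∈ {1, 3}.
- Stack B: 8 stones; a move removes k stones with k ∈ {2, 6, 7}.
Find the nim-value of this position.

2

Build the Grundy sequence for stack A with g(k) = mex{g(k−s) : s ∈ {1, 3}, s ≤ k}:
k:     0  1  2  3  4  5  6
g(k):  0  1  0  1  0  1  0
So g(6) = 0.
Grundy values for stack B (subtraction set {2, 6, 7}):
g(0) = mex{} = 0
g(1) = mex{} = 0
g(2) = mex{0} = 1
g(3) = mex{0} = 1
g(4) = mex{1} = 0
g(5) = mex{1} = 0
g(6) = mex{0} = 1
g(7) = mex{0} = 1
g(8) = mex{0,1} = 2
So g(8) = 2.
By the Sprague-Grundy theorem, the Grundy value of a sum of independent games is the XOR of the component values.
Combined value = 0 ⊕ 2 = 2.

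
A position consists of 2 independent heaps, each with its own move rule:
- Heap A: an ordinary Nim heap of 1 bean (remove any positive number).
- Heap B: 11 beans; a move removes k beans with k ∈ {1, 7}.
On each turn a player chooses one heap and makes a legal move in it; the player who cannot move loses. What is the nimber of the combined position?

Heap A is a plain Nim heap of size 1, so its Grundy value is 1.
Build the Grundy sequence for heap B with g(k) = mex{g(k−s) : s ∈ {1, 7}, s ≤ k}:
g(0) = mex{} = 0
g(1) = mex{0} = 1
g(2) = mex{1} = 0
g(3) = mex{0} = 1
g(4) = mex{1} = 0
g(5) = mex{0} = 1
g(6) = mex{1} = 0
g(7) = mex{0} = 1
g(8) = mex{1} = 0
g(9) = mex{0} = 1
g(10) = mex{1} = 0
g(11) = mex{0} = 1
So g(11) = 1.
The value of a disjunctive sum is the nim-sum of the parts.
Combined value = 1 ⊕ 1 = 0.

0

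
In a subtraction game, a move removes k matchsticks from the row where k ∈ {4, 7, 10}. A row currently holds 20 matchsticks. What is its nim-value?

1

Grundy values for subtraction set {4, 7, 10}:
k:     0  1  2  3  4  5  6  7  8  9 10 11 12 13 14 15 16 17 18 19 20
g(k):  0  0  0  0  1  1  1  1  2  2  2  2  3  3  0  0  0  0  1  1  1
So g(20) = 1.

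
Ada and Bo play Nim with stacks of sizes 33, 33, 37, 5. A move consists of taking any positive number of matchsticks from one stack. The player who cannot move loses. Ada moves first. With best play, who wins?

Write each in binary and XOR column by column:
  100001  (33)
  100001  (33)
  100101  (37)
  000101  (5)
  ------
  100000  (32)
The nim-sum is 32 ≠ 0, so this is an N-position: the player to move can win; Ada has a winning move.

Ada wins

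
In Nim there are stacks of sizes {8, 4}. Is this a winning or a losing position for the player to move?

Winning position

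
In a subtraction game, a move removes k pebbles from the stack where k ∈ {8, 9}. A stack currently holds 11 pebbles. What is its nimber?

Grundy values for subtraction set {8, 9}:
k:     0  1  2  3  4  5  6  7  8  9 10 11
g(k):  0  0  0  0  0  0  0  0  1  1  1  1
So g(11) = 1.

1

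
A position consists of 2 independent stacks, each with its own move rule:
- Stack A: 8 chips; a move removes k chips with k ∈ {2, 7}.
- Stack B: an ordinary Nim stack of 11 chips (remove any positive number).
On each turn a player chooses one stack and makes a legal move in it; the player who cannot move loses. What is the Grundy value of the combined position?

9

Build the Grundy sequence for stack A with g(k) = mex{g(k−s) : s ∈ {2, 7}, s ≤ k}:
k:     0  1  2  3  4  5  6  7  8
g(k):  0  0  1  1  0  0  1  1  2
So g(8) = 2.
Stack B is a plain Nim stack of size 11, so its Grundy value is 11.
By the Sprague-Grundy theorem, the Grundy value of a sum of independent games is the XOR of the component values.
Combined value = 2 XOR 11 = 9.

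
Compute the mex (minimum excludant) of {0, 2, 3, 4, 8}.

1

0 is in the set but 1 is not, so the mex is 1.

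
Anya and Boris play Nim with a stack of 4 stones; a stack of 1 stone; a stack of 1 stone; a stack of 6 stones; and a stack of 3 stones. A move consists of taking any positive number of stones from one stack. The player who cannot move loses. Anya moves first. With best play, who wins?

Nim-sum: 4 XOR 1 XOR 1 XOR 6 XOR 3 = 1.
The nim-sum is 1 ≠ 0, so this is an N-position: the player to move can win; Anya has a winning move.

Anya wins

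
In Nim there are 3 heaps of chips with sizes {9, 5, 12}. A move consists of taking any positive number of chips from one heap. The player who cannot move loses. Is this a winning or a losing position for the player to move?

Nim-sum: 9 ^ 5 ^ 12 = 0.
The nim-sum is 0, so this is a P-position: the player to move is in a losing position under optimal play.

Losing position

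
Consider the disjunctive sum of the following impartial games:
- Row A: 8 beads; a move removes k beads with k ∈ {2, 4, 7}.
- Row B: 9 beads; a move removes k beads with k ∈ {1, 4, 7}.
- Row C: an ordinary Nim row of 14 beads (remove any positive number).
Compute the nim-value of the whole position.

14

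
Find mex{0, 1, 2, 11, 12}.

The values 0, 1, 2 are all present; 3 is the first non-negative integer missing from the set.

3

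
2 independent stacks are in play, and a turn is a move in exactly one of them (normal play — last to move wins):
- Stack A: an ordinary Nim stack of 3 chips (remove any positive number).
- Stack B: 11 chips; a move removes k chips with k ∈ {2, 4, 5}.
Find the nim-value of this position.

1

Stack A is a plain Nim stack of size 3, so its Grundy value is 3.
Build the Grundy sequence for stack B with g(k) = mex{g(k−s) : s ∈ {2, 4, 5}, s ≤ k}:
k:     0  1  2  3  4  5  6  7  8  9 10 11
g(k):  0  0  1  1  2  2  3  0  0  1  1  2
So g(11) = 2.
The value of a disjunctive sum is the nim-sum of the parts.
Combined value = 3 XOR 2 = 1.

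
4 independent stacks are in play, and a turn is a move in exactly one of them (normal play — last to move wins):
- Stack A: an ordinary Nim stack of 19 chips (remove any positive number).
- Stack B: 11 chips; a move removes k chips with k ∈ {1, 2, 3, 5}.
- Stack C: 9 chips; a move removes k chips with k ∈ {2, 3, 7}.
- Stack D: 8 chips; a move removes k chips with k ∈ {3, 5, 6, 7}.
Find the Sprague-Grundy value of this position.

Stack A is a plain Nim stack of size 19, so its Grundy value is 19.
For stack B, compute g(0), g(1), … with moves {1, 2, 3, 5}:
k:     0  1  2  3  4  5  6  7  8  9 10 11
g(k):  0  1  2  3  0  1  2  3  0  1  2  3
So g(11) = 3.
Build the Grundy sequence for stack C with g(k) = mex{g(k−s) : s ∈ {2, 3, 7}, s ≤ k}:
g(0) = mex{} = 0
g(1) = mex{} = 0
g(2) = mex{0} = 1
g(3) = mex{0} = 1
g(4) = mex{0,1} = 2
g(5) = mex{1} = 0
g(6) = mex{1,2} = 0
g(7) = mex{0,2} = 1
g(8) = mex{0} = 1
g(9) = mex{0,1} = 2
So g(9) = 2.
Grundy values for stack D (subtraction set {3, 5, 6, 7}):
g(0) = mex{} = 0
g(1) = mex{} = 0
g(2) = mex{} = 0
g(3) = mex{0} = 1
g(4) = mex{0} = 1
g(5) = mex{0} = 1
g(6) = mex{0,1} = 2
g(7) = mex{0,1} = 2
g(8) = mex{0,1} = 2
So g(8) = 2.
By the Sprague-Grundy theorem, the Grundy value of a sum of independent games is the XOR of the component values.
Combined value = 19 XOR 3 XOR 2 XOR 2 = 16.

16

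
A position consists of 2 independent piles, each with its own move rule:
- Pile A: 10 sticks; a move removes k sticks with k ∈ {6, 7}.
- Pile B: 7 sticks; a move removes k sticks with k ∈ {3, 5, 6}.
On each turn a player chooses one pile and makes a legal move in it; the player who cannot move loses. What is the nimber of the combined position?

3

Build the Grundy sequence for pile A with g(k) = mex{g(k−s) : s ∈ {6, 7}, s ≤ k}:
k:     0  1  2  3  4  5  6  7  8  9 10
g(k):  0  0  0  0  0  0  1  1  1  1  1
So g(10) = 1.
For pile B, compute g(0), g(1), … with moves {3, 5, 6}:
g(0) = mex{} = 0
g(1) = mex{} = 0
g(2) = mex{} = 0
g(3) = mex{0} = 1
g(4) = mex{0} = 1
g(5) = mex{0} = 1
g(6) = mex{0,1} = 2
g(7) = mex{0,1} = 2
So g(7) = 2.
By the Sprague-Grundy theorem, the Grundy value of a sum of independent games is the XOR of the component values.
Combined value = 1 ⊕ 2 = 3.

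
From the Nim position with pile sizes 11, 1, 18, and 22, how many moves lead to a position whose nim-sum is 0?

Compute the nim-sum pairwise:
11 XOR 1 = 10
10 XOR 18 = 24
24 XOR 22 = 14
The overall nim-sum is X = 14. A pile of size p has a winning move iff p XOR X < p (reduce it to p XOR X).
  11: 11 XOR 14 = 5 < 11 — winning move (to 5).
  1: 1 XOR 14 = 15 ≥ 1 — no move.
  18: 18 XOR 14 = 28 ≥ 18 — no move.
  22: 22 XOR 14 = 24 ≥ 22 — no move.
That gives 1 winning move.

1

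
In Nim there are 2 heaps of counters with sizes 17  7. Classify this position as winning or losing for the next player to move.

Winning position

Compute the nim-sum pairwise:
17 ⊕ 7 = 22
The nim-sum is 22 ≠ 0, so this is an N-position: the player to move can win.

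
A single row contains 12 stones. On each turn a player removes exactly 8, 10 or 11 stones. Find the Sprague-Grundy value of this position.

1

Compute g(0), g(1), … for moves {8, 10, 11}:
g(0) = mex{} = 0
g(1) = mex{} = 0
g(2) = mex{} = 0
g(3) = mex{} = 0
g(4) = mex{} = 0
g(5) = mex{} = 0
g(6) = mex{} = 0
g(7) = mex{} = 0
g(8) = mex{0} = 1
g(9) = mex{0} = 1
g(10) = mex{0} = 1
g(11) = mex{0} = 1
g(12) = mex{0} = 1
So g(12) = 1.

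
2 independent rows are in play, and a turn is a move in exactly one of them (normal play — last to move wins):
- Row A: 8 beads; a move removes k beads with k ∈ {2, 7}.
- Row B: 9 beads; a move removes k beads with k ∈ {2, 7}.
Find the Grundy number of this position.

2

Grundy values for row A (subtraction set {2, 7}):
k:     0  1  2  3  4  5  6  7  8
g(k):  0  0  1  1  0  0  1  1  2
So g(8) = 2.
Grundy values for row B (subtraction set {2, 7}):
k:     0  1  2  3  4  5  6  7  8  9
g(k):  0  0  1  1  0  0  1  1  2  0
So g(9) = 0.
By the Sprague-Grundy theorem, the Grundy value of a sum of independent games is the XOR of the component values.
Combined value = 2 ⊕ 0 = 2.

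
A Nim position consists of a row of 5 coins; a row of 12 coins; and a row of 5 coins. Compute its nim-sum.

12

Nim-sum: 5 XOR 12 XOR 5 = 12.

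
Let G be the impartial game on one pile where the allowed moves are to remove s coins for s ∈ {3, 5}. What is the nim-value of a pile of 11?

Compute g(0), g(1), … for moves {3, 5}:
g(0) = mex{} = 0
g(1) = mex{} = 0
g(2) = mex{} = 0
g(3) = mex{0} = 1
g(4) = mex{0} = 1
g(5) = mex{0} = 1
g(6) = mex{0,1} = 2
g(7) = mex{0,1} = 2
g(8) = mex{1} = 0
g(9) = mex{1,2} = 0
g(10) = mex{1,2} = 0
g(11) = mex{0,2} = 1
So g(11) = 1.

1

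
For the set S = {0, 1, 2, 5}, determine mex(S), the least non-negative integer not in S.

3

The values 0, 1, 2 are all present; 3 is the first non-negative integer missing from the set.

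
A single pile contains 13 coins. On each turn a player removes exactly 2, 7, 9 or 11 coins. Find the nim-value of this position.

Grundy values for subtraction set {2, 7, 9, 11}:
k:     0  1  2  3  4  5  6  7  8  9 10 11 12 13
g(k):  0  0  1  1  0  0  1  1  2  2  3  3  2  2
So g(13) = 2.

2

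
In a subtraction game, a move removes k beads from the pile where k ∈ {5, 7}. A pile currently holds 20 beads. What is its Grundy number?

Compute g(0), g(1), … for moves {5, 7}:
k:     0  1  2  3  4  5  6  7  8  9 10 11 12 13 14 15 16 17 18 19 20
g(k):  0  0  0  0  0  1  1  1  1  1  2  2  0  0  0  0  0  1  1  1  1
So g(20) = 1.

1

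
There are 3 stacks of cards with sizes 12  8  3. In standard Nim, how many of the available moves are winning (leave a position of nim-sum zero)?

1

Nim-sum: 12 XOR 8 XOR 3 = 7.
The overall nim-sum is X = 7. A stack of size p has a winning move iff p XOR X < p (reduce it to p XOR X).
  12: 12 XOR 7 = 11 < 12 — winning move (to 11).
  8: 8 XOR 7 = 15 ≥ 8 — no move.
  3: 3 XOR 7 = 4 ≥ 3 — no move.
That gives 1 winning move.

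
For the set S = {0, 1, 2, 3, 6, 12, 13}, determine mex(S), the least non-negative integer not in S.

4

The values 0, 1, 2, 3 are all present; 4 is the first non-negative integer missing from the set.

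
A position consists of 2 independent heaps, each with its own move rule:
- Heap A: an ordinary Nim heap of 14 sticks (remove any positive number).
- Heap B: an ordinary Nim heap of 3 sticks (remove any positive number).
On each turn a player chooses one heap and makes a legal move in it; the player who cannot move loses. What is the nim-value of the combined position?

Heap A is a plain Nim heap of size 14, so its Grundy value is 14.
Heap B is a plain Nim heap of size 3, so its Grundy value is 3.
The value of a disjunctive sum is the nim-sum of the parts.
Combined value = 14 ⊕ 3 = 13.

13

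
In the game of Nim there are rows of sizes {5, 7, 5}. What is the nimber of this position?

Compute the nim-sum pairwise:
5 XOR 7 = 2
2 XOR 5 = 7

7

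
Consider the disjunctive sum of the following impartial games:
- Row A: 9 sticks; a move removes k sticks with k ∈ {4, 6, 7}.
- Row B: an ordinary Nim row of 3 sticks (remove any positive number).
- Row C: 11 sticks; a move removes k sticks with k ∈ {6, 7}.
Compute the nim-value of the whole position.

0

For row A, compute g(0), g(1), … with moves {4, 6, 7}:
k:     0  1  2  3  4  5  6  7  8  9
g(k):  0  0  0  0  1  1  1  1  2  2
So g(9) = 2.
Row B is a plain Nim row of size 3, so its Grundy value is 3.
Grundy values for row C (subtraction set {6, 7}):
k:     0  1  2  3  4  5  6  7  8  9 10 11
g(k):  0  0  0  0  0  0  1  1  1  1  1  1
So g(11) = 1.
The value of a disjunctive sum is the nim-sum of the parts.
Combined value = 2 ⊕ 3 ⊕ 1 = 0.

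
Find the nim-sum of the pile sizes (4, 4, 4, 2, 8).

Compute the nim-sum pairwise:
4 ⊕ 4 = 0
0 ⊕ 4 = 4
4 ⊕ 2 = 6
6 ⊕ 8 = 14

14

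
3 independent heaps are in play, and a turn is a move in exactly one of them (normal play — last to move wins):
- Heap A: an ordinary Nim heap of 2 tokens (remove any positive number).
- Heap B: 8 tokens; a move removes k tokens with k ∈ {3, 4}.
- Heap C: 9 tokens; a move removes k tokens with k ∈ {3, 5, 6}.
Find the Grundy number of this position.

Heap A is a plain Nim heap of size 2, so its Grundy value is 2.
Grundy values for heap B (subtraction set {3, 4}):
k:     0  1  2  3  4  5  6  7  8
g(k):  0  0  0  1  1  1  2  0  0
So g(8) = 0.
For heap C, compute g(0), g(1), … with moves {3, 5, 6}:
g(0) = mex{} = 0
g(1) = mex{} = 0
g(2) = mex{} = 0
g(3) = mex{0} = 1
g(4) = mex{0} = 1
g(5) = mex{0} = 1
g(6) = mex{0,1} = 2
g(7) = mex{0,1} = 2
g(8) = mex{0,1} = 2
g(9) = mex{1,2} = 0
So g(9) = 0.
The value of a disjunctive sum is the nim-sum of the parts.
Combined value = 2 ⊕ 0 ⊕ 0 = 2.

2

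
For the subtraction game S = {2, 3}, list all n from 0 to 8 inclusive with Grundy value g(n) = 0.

0, 1, 5, 6

Build the Grundy sequence with g(k) = mex{g(k−s) : s ∈ {2, 3}, s ≤ k}:
k:     0  1  2  3  4  5  6  7  8
g(k):  0  0  1  1  2  0  0  1  1
The P-positions (g = 0) in 0..8 are 0, 1, 5, 6.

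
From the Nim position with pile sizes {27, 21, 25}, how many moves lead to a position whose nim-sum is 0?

3

Nim-sum: 27 XOR 21 XOR 25 = 23.
The overall nim-sum is X = 23. A pile of size p has a winning move iff p XOR X < p (reduce it to p XOR X).
  27: 27 XOR 23 = 12 < 27 — winning move (to 12).
  21: 21 XOR 23 = 2 < 21 — winning move (to 2).
  25: 25 XOR 23 = 14 < 25 — winning move (to 14).
That gives 3 winning moves.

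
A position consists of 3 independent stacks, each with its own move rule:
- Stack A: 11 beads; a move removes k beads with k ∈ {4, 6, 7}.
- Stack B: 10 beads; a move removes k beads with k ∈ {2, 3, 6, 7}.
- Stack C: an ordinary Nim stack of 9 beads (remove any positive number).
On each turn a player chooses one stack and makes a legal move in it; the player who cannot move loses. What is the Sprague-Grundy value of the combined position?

For stack A, compute g(0), g(1), … with moves {4, 6, 7}:
g(0) = mex{} = 0
g(1) = mex{} = 0
g(2) = mex{} = 0
g(3) = mex{} = 0
g(4) = mex{0} = 1
g(5) = mex{0} = 1
g(6) = mex{0} = 1
g(7) = mex{0} = 1
g(8) = mex{0,1} = 2
g(9) = mex{0,1} = 2
g(10) = mex{0,1} = 2
g(11) = mex{1} = 0
So g(11) = 0.
Grundy values for stack B (subtraction set {2, 3, 6, 7}):
k:     0  1  2  3  4  5  6  7  8  9 10
g(k):  0  0  1  1  2  0  3  1  2  0  0
So g(10) = 0.
Stack C is a plain Nim stack of size 9, so its Grundy value is 9.
By the Sprague-Grundy theorem, the Grundy value of a sum of independent games is the XOR of the component values.
Combined value = 0 ⊕ 0 ⊕ 9 = 9.

9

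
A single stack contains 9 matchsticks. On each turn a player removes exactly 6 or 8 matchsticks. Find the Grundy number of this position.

Compute g(0), g(1), … for moves {6, 8}:
g(0) = mex{} = 0
g(1) = mex{} = 0
g(2) = mex{} = 0
g(3) = mex{} = 0
g(4) = mex{} = 0
g(5) = mex{} = 0
g(6) = mex{0} = 1
g(7) = mex{0} = 1
g(8) = mex{0} = 1
g(9) = mex{0} = 1
So g(9) = 1.

1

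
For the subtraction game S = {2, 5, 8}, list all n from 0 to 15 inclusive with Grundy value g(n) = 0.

0, 1, 4, 7, 10, 11, 14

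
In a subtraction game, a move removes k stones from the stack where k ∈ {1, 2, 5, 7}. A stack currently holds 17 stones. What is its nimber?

2

Grundy values for subtraction set {1, 2, 5, 7}:
k:     0  1  2  3  4  5  6  7  8  9 10 11 12 13 14 15 16 17
g(k):  0  1  2  0  1  2  0  1  2  0  1  2  0  1  2  0  1  2
So g(17) = 2.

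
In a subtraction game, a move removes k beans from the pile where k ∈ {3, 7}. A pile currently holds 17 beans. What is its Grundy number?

Compute g(0), g(1), … for moves {3, 7}:
k:     0  1  2  3  4  5  6  7  8  9 10 11 12 13 14 15 16 17
g(k):  0  0  0  1  1  1  0  2  2  1  0  0  0  1  1  1  0  2
So g(17) = 2.

2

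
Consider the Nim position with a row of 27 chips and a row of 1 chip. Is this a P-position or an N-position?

Compute the nim-sum pairwise:
27 ^ 1 = 26
The nim-sum is 26 ≠ 0, so this is an N-position: the player to move can win.

N-position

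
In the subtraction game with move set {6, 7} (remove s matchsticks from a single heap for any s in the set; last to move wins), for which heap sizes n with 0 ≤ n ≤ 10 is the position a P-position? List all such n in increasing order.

0, 1, 2, 3, 4, 5

Build the Grundy sequence with g(k) = mex{g(k−s) : s ∈ {6, 7}, s ≤ k}:
k:     0  1  2  3  4  5  6  7  8  9 10
g(k):  0  0  0  0  0  0  1  1  1  1  1
The P-positions (g = 0) in 0..10 are 0, 1, 2, 3, 4, 5.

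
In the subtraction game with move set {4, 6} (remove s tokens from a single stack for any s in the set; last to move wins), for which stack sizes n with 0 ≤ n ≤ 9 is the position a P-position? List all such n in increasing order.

0, 1, 2, 3

Build the Grundy sequence with g(k) = mex{g(k−s) : s ∈ {4, 6}, s ≤ k}:
k:     0  1  2  3  4  5  6  7  8  9
g(k):  0  0  0  0  1  1  1  1  2  2
The P-positions (g = 0) in 0..9 are 0, 1, 2, 3.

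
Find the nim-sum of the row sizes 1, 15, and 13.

Compute the nim-sum pairwise:
1 ^ 15 = 14
14 ^ 13 = 3

3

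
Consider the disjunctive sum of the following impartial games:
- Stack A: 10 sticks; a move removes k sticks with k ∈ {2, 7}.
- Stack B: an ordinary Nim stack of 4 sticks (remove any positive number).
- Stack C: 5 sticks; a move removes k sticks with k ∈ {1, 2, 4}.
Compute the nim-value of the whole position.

Grundy values for stack A (subtraction set {2, 7}):
g(0) = mex{} = 0
g(1) = mex{} = 0
g(2) = mex{0} = 1
g(3) = mex{0} = 1
g(4) = mex{1} = 0
g(5) = mex{1} = 0
g(6) = mex{0} = 1
g(7) = mex{0} = 1
g(8) = mex{0,1} = 2
g(9) = mex{1} = 0
g(10) = mex{1,2} = 0
So g(10) = 0.
Stack B is a plain Nim stack of size 4, so its Grundy value is 4.
Build the Grundy sequence for stack C with g(k) = mex{g(k−s) : s ∈ {1, 2, 4}, s ≤ k}:
k:     0  1  2  3  4  5
g(k):  0  1  2  0  1  2
So g(5) = 2.
The value of a disjunctive sum is the nim-sum of the parts.
Combined value = 0 ⊕ 4 ⊕ 2 = 6.

6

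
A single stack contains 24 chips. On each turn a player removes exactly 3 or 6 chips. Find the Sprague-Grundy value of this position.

2

Compute g(0), g(1), … for moves {3, 6}:
k:     0  1  2  3  4  5  6  7  8  9 10 11 12 13 14 15 16 17 18 19 20 21 22 23 24
g(k):  0  0  0  1  1  1  2  2  2  0  0  0  1  1  1  2  2  2  0  0  0  1  1  1  2
So g(24) = 2.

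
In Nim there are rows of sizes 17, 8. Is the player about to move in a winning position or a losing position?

Winning position

Compute the nim-sum pairwise:
17 ^ 8 = 25
The nim-sum is 25 ≠ 0, so this is an N-position: the player to move can win.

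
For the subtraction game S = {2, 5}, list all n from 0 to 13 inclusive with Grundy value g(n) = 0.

Grundy values for subtraction set {2, 5}:
k:     0  1  2  3  4  5  6  7  8  9 10 11 12 13
g(k):  0  0  1  1  0  2  1  0  0  1  1  0  2  1
The P-positions (g = 0) in 0..13 are 0, 1, 4, 7, 8, 11.

0, 1, 4, 7, 8, 11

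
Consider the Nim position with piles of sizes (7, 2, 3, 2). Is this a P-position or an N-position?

N-position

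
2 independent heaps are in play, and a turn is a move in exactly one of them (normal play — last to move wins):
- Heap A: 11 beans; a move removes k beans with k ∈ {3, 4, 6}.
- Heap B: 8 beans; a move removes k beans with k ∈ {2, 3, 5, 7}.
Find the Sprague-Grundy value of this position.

4

For heap A, compute g(0), g(1), … with moves {3, 4, 6}:
k:     0  1  2  3  4  5  6  7  8  9 10 11
g(k):  0  0  0  1  1  1  2  2  2  0  0  0
So g(11) = 0.
For heap B, compute g(0), g(1), … with moves {2, 3, 5, 7}:
k:     0  1  2  3  4  5  6  7  8
g(k):  0  0  1  1  2  2  3  3  4
So g(8) = 4.
The value of a disjunctive sum is the nim-sum of the parts.
Combined value = 0 XOR 4 = 4.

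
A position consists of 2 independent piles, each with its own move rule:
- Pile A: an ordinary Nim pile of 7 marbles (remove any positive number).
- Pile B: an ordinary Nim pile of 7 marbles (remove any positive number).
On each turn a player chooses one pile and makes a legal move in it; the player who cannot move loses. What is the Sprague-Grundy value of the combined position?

0

Pile A is a plain Nim pile of size 7, so its Grundy value is 7.
Pile B is a plain Nim pile of size 7, so its Grundy value is 7.
The value of a disjunctive sum is the nim-sum of the parts.
Combined value = 7 XOR 7 = 0.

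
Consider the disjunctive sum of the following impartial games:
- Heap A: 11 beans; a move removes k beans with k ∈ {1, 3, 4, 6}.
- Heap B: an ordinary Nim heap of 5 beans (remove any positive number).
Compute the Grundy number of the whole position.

Grundy values for heap A (subtraction set {1, 3, 4, 6}):
k:     0  1  2  3  4  5  6  7  8  9 10 11
g(k):  0  1  0  1  2  3  2  0  1  0  1  2
So g(11) = 2.
Heap B is a plain Nim heap of size 5, so its Grundy value is 5.
The value of a disjunctive sum is the nim-sum of the parts.
Combined value = 2 ⊕ 5 = 7.

7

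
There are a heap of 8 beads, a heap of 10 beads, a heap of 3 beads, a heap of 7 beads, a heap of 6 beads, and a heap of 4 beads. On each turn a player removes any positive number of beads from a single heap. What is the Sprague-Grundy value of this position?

4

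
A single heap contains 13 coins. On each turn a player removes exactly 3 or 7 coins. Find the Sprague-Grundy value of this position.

Grundy values for subtraction set {3, 7}:
k:     0  1  2  3  4  5  6  7  8  9 10 11 12 13
g(k):  0  0  0  1  1  1  0  2  2  1  0  0  0  1
So g(13) = 1.

1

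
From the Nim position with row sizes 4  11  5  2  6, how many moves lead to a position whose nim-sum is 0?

1

Write each in binary and XOR column by column:
  0100  (4)
  1011  (11)
  0101  (5)
  0010  (2)
  0110  (6)
  ----
  1110  (14)
The overall nim-sum is X = 14. A row of size p has a winning move iff p XOR X < p (reduce it to p XOR X).
  4: 4 XOR 14 = 10 ≥ 4 — no move.
  11: 11 XOR 14 = 5 < 11 — winning move (to 5).
  5: 5 XOR 14 = 11 ≥ 5 — no move.
  2: 2 XOR 14 = 12 ≥ 2 — no move.
  6: 6 XOR 14 = 8 ≥ 6 — no move.
That gives 1 winning move.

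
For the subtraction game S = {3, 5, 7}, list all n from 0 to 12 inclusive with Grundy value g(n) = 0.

0, 1, 2, 10, 11, 12

Build the Grundy sequence with g(k) = mex{g(k−s) : s ∈ {3, 5, 7}, s ≤ k}:
k:     0  1  2  3  4  5  6  7  8  9 10 11 12
g(k):  0  0  0  1  1  1  2  2  2  3  0  0  0
The P-positions (g = 0) in 0..12 are 0, 1, 2, 10, 11, 12.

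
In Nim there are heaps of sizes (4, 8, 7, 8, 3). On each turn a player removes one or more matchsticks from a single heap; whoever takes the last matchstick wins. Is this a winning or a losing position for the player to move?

Compute the nim-sum pairwise:
4 ^ 8 = 12
12 ^ 7 = 11
11 ^ 8 = 3
3 ^ 3 = 0
The nim-sum is 0, so this is a P-position: the player to move is in a losing position under optimal play.

Losing position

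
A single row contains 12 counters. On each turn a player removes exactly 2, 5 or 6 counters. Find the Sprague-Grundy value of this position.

0

Build the Grundy sequence with g(k) = mex{g(k−s) : s ∈ {2, 5, 6}, s ≤ k}:
k:     0  1  2  3  4  5  6  7  8  9 10 11 12
g(k):  0  0  1  1  0  2  1  3  0  2  1  0  0
So g(12) = 0.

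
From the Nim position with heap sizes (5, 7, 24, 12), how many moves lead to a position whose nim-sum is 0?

1

Nim-sum: 5 ^ 7 ^ 24 ^ 12 = 22.
The overall nim-sum is X = 22. A heap of size p has a winning move iff p XOR X < p (reduce it to p XOR X).
  5: 5 XOR 22 = 19 ≥ 5 — no move.
  7: 7 XOR 22 = 17 ≥ 7 — no move.
  24: 24 XOR 22 = 14 < 24 — winning move (to 14).
  12: 12 XOR 22 = 26 ≥ 12 — no move.
That gives 1 winning move.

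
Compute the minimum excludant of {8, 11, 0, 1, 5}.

2

The values 0, 1 are all present; 2 is the first non-negative integer missing from the set.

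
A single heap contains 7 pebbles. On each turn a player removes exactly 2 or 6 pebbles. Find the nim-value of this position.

1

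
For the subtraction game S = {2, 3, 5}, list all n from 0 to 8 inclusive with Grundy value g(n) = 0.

Build the Grundy sequence with g(k) = mex{g(k−s) : s ∈ {2, 3, 5}, s ≤ k}:
k:     0  1  2  3  4  5  6  7  8
g(k):  0  0  1  1  2  2  3  0  0
The P-positions (g = 0) in 0..8 are 0, 1, 7, 8.

0, 1, 7, 8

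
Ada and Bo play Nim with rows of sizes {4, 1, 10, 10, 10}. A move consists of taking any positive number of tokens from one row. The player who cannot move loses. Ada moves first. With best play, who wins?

Write each in binary and XOR column by column:
  0100  (4)
  0001  (1)
  1010  (10)
  1010  (10)
  1010  (10)
  ----
  1111  (15)
The nim-sum is 15 ≠ 0, so this is an N-position: the player to move can win; Ada has a winning move.

Ada wins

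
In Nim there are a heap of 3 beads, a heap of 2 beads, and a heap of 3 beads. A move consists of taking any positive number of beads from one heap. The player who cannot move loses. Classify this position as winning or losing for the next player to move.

Nim-sum: 3 ⊕ 2 ⊕ 3 = 2.
The nim-sum is 2 ≠ 0, so this is an N-position: the player to move can win.

Winning position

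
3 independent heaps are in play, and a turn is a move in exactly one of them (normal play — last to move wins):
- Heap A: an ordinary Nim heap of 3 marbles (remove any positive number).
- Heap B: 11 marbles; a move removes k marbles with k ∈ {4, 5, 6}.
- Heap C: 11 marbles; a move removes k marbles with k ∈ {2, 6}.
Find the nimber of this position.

Heap A is a plain Nim heap of size 3, so its Grundy value is 3.
For heap B, compute g(0), g(1), … with moves {4, 5, 6}:
k:     0  1  2  3  4  5  6  7  8  9 10 11
g(k):  0  0  0  0  1  1  1  1  2  2  0  0
So g(11) = 0.
For heap C, compute g(0), g(1), … with moves {2, 6}:
k:     0  1  2  3  4  5  6  7  8  9 10 11
g(k):  0  0  1  1  0  0  1  1  0  0  1  1
So g(11) = 1.
By the Sprague-Grundy theorem, the Grundy value of a sum of independent games is the XOR of the component values.
Combined value = 3 ⊕ 0 ⊕ 1 = 2.

2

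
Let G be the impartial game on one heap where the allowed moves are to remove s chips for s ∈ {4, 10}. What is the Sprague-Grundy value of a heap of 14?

Compute g(0), g(1), … for moves {4, 10}:
k:     0  1  2  3  4  5  6  7  8  9 10 11 12 13 14
g(k):  0  0  0  0  1  1  1  1  0  0  2  2  1  1  0
So g(14) = 0.

0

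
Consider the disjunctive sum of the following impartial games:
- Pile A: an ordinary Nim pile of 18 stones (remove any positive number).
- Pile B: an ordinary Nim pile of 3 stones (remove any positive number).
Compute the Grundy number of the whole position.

Pile A is a plain Nim pile of size 18, so its Grundy value is 18.
Pile B is a plain Nim pile of size 3, so its Grundy value is 3.
The value of a disjunctive sum is the nim-sum of the parts.
Combined value = 18 ⊕ 3 = 17.

17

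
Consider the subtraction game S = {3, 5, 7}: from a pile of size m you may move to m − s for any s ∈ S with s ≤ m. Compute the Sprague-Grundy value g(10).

Grundy values for subtraction set {3, 5, 7}:
g(0) = mex{} = 0
g(1) = mex{} = 0
g(2) = mex{} = 0
g(3) = mex{0} = 1
g(4) = mex{0} = 1
g(5) = mex{0} = 1
g(6) = mex{0,1} = 2
g(7) = mex{0,1} = 2
g(8) = mex{0,1} = 2
g(9) = mex{0,1,2} = 3
g(10) = mex{1,2} = 0
So g(10) = 0.

0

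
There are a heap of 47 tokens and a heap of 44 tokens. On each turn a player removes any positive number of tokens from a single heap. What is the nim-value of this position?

3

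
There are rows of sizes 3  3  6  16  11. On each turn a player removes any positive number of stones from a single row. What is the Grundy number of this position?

Nim-sum: 3 ⊕ 3 ⊕ 6 ⊕ 16 ⊕ 11 = 29.

29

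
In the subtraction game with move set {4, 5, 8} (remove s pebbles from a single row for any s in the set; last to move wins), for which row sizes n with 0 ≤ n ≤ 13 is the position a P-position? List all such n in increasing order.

0, 1, 2, 3, 12, 13

Build the Grundy sequence with g(k) = mex{g(k−s) : s ∈ {4, 5, 8}, s ≤ k}:
k:     0  1  2  3  4  5  6  7  8  9 10 11 12 13
g(k):  0  0  0  0  1  1  1  1  2  2  2  2  0  0
The P-positions (g = 0) in 0..13 are 0, 1, 2, 3, 12, 13.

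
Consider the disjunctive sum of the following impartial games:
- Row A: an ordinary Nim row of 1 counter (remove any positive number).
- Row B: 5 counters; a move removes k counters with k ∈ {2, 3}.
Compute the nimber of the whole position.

1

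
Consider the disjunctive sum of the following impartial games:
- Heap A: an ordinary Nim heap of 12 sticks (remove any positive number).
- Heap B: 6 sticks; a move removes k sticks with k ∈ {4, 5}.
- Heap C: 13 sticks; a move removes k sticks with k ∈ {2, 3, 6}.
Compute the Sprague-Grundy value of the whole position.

Heap A is a plain Nim heap of size 12, so its Grundy value is 12.
Grundy values for heap B (subtraction set {4, 5}):
k:     0  1  2  3  4  5  6
g(k):  0  0  0  0  1  1  1
So g(6) = 1.
Grundy values for heap C (subtraction set {2, 3, 6}):
k:     0  1  2  3  4  5  6  7  8  9 10 11 12 13
g(k):  0  0  1  1  2  0  3  1  2  0  0  1  1  2
So g(13) = 2.
The value of a disjunctive sum is the nim-sum of the parts.
Combined value = 12 ⊕ 1 ⊕ 2 = 15.

15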